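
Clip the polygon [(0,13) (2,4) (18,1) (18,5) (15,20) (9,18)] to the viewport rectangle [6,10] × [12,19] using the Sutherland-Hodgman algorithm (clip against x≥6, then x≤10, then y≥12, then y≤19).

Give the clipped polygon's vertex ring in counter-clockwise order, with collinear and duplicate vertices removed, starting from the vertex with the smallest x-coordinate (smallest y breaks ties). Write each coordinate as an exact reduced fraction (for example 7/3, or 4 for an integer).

1. After x ≥ 6: [(6,49/3) (6,13/4) (18,1) (18,5) (15,20) (9,18)]
2. After x ≤ 10: [(6,49/3) (6,13/4) (10,5/2) (10,55/3) (9,18)]
3. After y ≥ 12: [(6,49/3) (6,12) (10,12) (10,55/3) (9,18)]
4. After y ≤ 19: [(6,49/3) (6,12) (10,12) (10,55/3) (9,18)]
5. Canonical ring: [(6,12) (10,12) (10,55/3) (9,18) (6,49/3)]

Clipped polygon: [(6,12) (10,12) (10,55/3) (9,18) (6,49/3)]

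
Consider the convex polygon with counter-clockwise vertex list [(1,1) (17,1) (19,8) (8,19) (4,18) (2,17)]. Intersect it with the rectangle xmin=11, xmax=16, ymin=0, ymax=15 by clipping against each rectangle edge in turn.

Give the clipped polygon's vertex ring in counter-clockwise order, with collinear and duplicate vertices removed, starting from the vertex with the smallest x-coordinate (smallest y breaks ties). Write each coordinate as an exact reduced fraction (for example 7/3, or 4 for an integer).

1. After x ≥ 11: [(11,1) (17,1) (19,8) (11,16)]
2. After x ≤ 16: [(11,1) (16,1) (16,11) (11,16)]
3. After y ≥ 0: [(11,1) (16,1) (16,11) (11,16)]
4. After y ≤ 15: [(11,15) (11,1) (16,1) (16,11) (12,15)]
5. Canonical ring: [(11,1) (16,1) (16,11) (12,15) (11,15)]

Clipped polygon: [(11,1) (16,1) (16,11) (12,15) (11,15)]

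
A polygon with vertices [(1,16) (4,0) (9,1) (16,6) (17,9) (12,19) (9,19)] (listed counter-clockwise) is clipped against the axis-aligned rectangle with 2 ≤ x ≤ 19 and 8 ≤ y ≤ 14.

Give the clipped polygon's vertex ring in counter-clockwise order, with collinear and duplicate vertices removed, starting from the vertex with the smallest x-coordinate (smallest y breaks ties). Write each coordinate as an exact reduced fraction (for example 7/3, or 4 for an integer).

Clipped polygon: [(2,32/3) (5/2,8) (50/3,8) (17,9) (29/2,14) (2,14)]

1. After x ≥ 2: [(2,131/8) (2,32/3) (4,0) (9,1) (16,6) (17,9) (12,19) (9,19)]
2. After x ≤ 19: [(2,131/8) (2,32/3) (4,0) (9,1) (16,6) (17,9) (12,19) (9,19)]
3. After y ≥ 8: [(2,131/8) (2,32/3) (5/2,8) (50/3,8) (17,9) (12,19) (9,19)]
4. After y ≤ 14: [(2,14) (2,32/3) (5/2,8) (50/3,8) (17,9) (29/2,14)]
5. Canonical ring: [(2,32/3) (5/2,8) (50/3,8) (17,9) (29/2,14) (2,14)]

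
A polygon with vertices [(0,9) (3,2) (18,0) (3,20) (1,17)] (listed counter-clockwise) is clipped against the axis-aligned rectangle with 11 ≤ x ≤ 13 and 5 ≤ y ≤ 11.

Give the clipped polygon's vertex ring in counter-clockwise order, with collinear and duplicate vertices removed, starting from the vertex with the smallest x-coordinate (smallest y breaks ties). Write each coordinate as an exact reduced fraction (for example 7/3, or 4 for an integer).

1. After x ≥ 11: [(11,14/15) (18,0) (11,28/3)]
2. After x ≤ 13: [(11,14/15) (13,2/3) (13,20/3) (11,28/3)]
3. After y ≥ 5: [(11,5) (13,5) (13,20/3) (11,28/3)]
4. After y ≤ 11: [(11,5) (13,5) (13,20/3) (11,28/3)]
5. Canonical ring: [(11,5) (13,5) (13,20/3) (11,28/3)]

Clipped polygon: [(11,5) (13,5) (13,20/3) (11,28/3)]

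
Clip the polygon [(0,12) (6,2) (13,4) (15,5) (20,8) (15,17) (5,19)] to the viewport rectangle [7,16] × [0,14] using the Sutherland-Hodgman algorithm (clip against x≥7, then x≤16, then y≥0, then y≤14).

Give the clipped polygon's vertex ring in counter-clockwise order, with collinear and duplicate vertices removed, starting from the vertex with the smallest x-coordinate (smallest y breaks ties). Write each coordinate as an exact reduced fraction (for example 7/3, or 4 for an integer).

1. After x ≥ 7: [(7,16/7) (13,4) (15,5) (20,8) (15,17) (7,93/5)]
2. After x ≤ 16: [(7,16/7) (13,4) (15,5) (16,28/5) (16,76/5) (15,17) (7,93/5)]
3. After y ≥ 0: [(7,16/7) (13,4) (15,5) (16,28/5) (16,76/5) (15,17) (7,93/5)]
4. After y ≤ 14: [(7,14) (7,16/7) (13,4) (15,5) (16,28/5) (16,14)]
5. Canonical ring: [(7,16/7) (13,4) (15,5) (16,28/5) (16,14) (7,14)]

Clipped polygon: [(7,16/7) (13,4) (15,5) (16,28/5) (16,14) (7,14)]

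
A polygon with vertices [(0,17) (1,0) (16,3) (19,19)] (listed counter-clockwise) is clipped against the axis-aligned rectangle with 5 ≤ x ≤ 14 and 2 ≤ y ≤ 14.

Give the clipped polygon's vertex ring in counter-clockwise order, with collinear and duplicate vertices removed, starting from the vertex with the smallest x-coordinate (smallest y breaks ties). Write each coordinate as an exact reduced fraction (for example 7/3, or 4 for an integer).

1. After x ≥ 5: [(5,333/19) (5,4/5) (16,3) (19,19)]
2. After x ≤ 14: [(14,351/19) (5,333/19) (5,4/5) (14,13/5)]
3. After y ≥ 2: [(14,351/19) (5,333/19) (5,2) (11,2) (14,13/5)]
4. After y ≤ 14: [(14,14) (5,14) (5,2) (11,2) (14,13/5)]
5. Canonical ring: [(5,2) (11,2) (14,13/5) (14,14) (5,14)]

Clipped polygon: [(5,2) (11,2) (14,13/5) (14,14) (5,14)]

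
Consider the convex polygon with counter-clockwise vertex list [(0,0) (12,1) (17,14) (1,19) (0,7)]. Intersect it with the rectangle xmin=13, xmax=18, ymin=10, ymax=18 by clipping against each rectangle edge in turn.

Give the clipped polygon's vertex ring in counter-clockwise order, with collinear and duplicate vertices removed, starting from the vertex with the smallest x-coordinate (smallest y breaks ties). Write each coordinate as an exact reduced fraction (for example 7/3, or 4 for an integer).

1. After x ≥ 13: [(13,18/5) (17,14) (13,61/4)]
2. After x ≤ 18: [(13,18/5) (17,14) (13,61/4)]
3. After y ≥ 10: [(13,10) (201/13,10) (17,14) (13,61/4)]
4. After y ≤ 18: [(13,10) (201/13,10) (17,14) (13,61/4)]
5. Canonical ring: [(13,10) (201/13,10) (17,14) (13,61/4)]

Clipped polygon: [(13,10) (201/13,10) (17,14) (13,61/4)]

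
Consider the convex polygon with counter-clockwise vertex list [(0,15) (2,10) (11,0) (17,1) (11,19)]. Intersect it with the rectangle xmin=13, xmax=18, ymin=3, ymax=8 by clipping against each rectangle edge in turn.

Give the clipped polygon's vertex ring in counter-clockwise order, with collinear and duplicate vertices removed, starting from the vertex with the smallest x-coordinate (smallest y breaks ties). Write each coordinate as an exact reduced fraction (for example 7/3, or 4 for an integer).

Clipped polygon: [(13,3) (49/3,3) (44/3,8) (13,8)]

1. After x ≥ 13: [(13,1/3) (17,1) (13,13)]
2. After x ≤ 18: [(13,1/3) (17,1) (13,13)]
3. After y ≥ 3: [(13,3) (49/3,3) (13,13)]
4. After y ≤ 8: [(13,8) (13,3) (49/3,3) (44/3,8)]
5. Canonical ring: [(13,3) (49/3,3) (44/3,8) (13,8)]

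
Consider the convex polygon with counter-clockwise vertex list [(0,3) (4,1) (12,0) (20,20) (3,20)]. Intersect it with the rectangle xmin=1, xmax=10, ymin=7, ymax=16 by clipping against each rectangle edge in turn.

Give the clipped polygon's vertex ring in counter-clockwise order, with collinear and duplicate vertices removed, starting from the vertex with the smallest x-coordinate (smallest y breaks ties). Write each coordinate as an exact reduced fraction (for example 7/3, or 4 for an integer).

Clipped polygon: [(1,7) (10,7) (10,16) (39/17,16) (1,26/3)]

1. After x ≥ 1: [(1,26/3) (1,5/2) (4,1) (12,0) (20,20) (3,20)]
2. After x ≤ 10: [(1,26/3) (1,5/2) (4,1) (10,1/4) (10,20) (3,20)]
3. After y ≥ 7: [(1,26/3) (1,7) (10,7) (10,20) (3,20)]
4. After y ≤ 16: [(39/17,16) (1,26/3) (1,7) (10,7) (10,16)]
5. Canonical ring: [(1,7) (10,7) (10,16) (39/17,16) (1,26/3)]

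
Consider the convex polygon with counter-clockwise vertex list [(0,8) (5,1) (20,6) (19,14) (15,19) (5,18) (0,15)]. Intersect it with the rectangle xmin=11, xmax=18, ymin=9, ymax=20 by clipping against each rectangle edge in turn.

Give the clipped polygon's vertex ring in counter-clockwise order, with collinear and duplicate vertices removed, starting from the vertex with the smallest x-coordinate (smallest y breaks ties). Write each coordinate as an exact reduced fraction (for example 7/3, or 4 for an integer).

Clipped polygon: [(11,9) (18,9) (18,61/4) (15,19) (11,93/5)]

1. After x ≥ 11: [(11,3) (20,6) (19,14) (15,19) (11,93/5)]
2. After x ≤ 18: [(11,3) (18,16/3) (18,61/4) (15,19) (11,93/5)]
3. After y ≥ 9: [(11,9) (18,9) (18,61/4) (15,19) (11,93/5)]
4. After y ≤ 20: [(11,9) (18,9) (18,61/4) (15,19) (11,93/5)]
5. Canonical ring: [(11,9) (18,9) (18,61/4) (15,19) (11,93/5)]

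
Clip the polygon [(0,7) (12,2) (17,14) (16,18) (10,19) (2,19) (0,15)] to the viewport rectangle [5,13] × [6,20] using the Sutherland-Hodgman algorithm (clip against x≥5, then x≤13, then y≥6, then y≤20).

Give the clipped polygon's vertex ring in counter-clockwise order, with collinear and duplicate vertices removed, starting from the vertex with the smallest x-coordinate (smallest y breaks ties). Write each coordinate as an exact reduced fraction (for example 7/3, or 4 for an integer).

1. After x ≥ 5: [(5,59/12) (12,2) (17,14) (16,18) (10,19) (5,19)]
2. After x ≤ 13: [(5,59/12) (12,2) (13,22/5) (13,37/2) (10,19) (5,19)]
3. After y ≥ 6: [(5,6) (13,6) (13,37/2) (10,19) (5,19)]
4. After y ≤ 20: [(5,6) (13,6) (13,37/2) (10,19) (5,19)]
5. Canonical ring: [(5,6) (13,6) (13,37/2) (10,19) (5,19)]

Clipped polygon: [(5,6) (13,6) (13,37/2) (10,19) (5,19)]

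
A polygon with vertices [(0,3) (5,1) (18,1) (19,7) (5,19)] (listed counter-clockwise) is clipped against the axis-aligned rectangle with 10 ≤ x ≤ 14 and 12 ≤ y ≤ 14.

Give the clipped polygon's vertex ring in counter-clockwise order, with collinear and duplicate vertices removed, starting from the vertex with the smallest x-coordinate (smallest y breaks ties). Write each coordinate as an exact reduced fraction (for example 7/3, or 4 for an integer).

Clipped polygon: [(10,12) (79/6,12) (65/6,14) (10,14)]

1. After x ≥ 10: [(10,1) (18,1) (19,7) (10,103/7)]
2. After x ≤ 14: [(10,1) (14,1) (14,79/7) (10,103/7)]
3. After y ≥ 12: [(10,12) (79/6,12) (10,103/7)]
4. After y ≤ 14: [(10,14) (10,12) (79/6,12) (65/6,14)]
5. Canonical ring: [(10,12) (79/6,12) (65/6,14) (10,14)]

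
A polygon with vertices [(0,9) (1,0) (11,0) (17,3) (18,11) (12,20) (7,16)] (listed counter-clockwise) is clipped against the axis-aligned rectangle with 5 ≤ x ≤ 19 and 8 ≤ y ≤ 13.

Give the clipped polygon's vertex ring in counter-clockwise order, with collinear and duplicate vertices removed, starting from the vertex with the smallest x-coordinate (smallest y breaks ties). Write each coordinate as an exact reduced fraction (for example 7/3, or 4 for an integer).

Clipped polygon: [(5,8) (141/8,8) (18,11) (50/3,13) (5,13)]

1. After x ≥ 5: [(5,14) (5,0) (11,0) (17,3) (18,11) (12,20) (7,16)]
2. After x ≤ 19: [(5,14) (5,0) (11,0) (17,3) (18,11) (12,20) (7,16)]
3. After y ≥ 8: [(5,14) (5,8) (141/8,8) (18,11) (12,20) (7,16)]
4. After y ≤ 13: [(5,13) (5,8) (141/8,8) (18,11) (50/3,13)]
5. Canonical ring: [(5,8) (141/8,8) (18,11) (50/3,13) (5,13)]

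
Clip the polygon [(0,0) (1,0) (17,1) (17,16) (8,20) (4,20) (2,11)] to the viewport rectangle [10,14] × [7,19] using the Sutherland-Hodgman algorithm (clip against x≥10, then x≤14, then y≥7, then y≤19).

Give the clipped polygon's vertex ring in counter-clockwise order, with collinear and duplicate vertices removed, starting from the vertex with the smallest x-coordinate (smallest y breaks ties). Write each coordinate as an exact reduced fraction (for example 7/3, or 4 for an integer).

1. After x ≥ 10: [(10,9/16) (17,1) (17,16) (10,172/9)]
2. After x ≤ 14: [(10,9/16) (14,13/16) (14,52/3) (10,172/9)]
3. After y ≥ 7: [(10,7) (14,7) (14,52/3) (10,172/9)]
4. After y ≤ 19: [(10,19) (10,7) (14,7) (14,52/3) (41/4,19)]
5. Canonical ring: [(10,7) (14,7) (14,52/3) (41/4,19) (10,19)]

Clipped polygon: [(10,7) (14,7) (14,52/3) (41/4,19) (10,19)]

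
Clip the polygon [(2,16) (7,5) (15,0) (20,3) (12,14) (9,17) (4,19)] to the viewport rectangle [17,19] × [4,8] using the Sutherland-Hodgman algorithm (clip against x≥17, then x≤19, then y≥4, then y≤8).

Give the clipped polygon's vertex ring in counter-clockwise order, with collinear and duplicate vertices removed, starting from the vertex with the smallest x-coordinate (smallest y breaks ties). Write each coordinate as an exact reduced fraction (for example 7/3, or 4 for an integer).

1. After x ≥ 17: [(17,6/5) (20,3) (17,57/8)]
2. After x ≤ 19: [(17,6/5) (19,12/5) (19,35/8) (17,57/8)]
3. After y ≥ 4: [(17,4) (19,4) (19,35/8) (17,57/8)]
4. After y ≤ 8: [(17,4) (19,4) (19,35/8) (17,57/8)]
5. Canonical ring: [(17,4) (19,4) (19,35/8) (17,57/8)]

Clipped polygon: [(17,4) (19,4) (19,35/8) (17,57/8)]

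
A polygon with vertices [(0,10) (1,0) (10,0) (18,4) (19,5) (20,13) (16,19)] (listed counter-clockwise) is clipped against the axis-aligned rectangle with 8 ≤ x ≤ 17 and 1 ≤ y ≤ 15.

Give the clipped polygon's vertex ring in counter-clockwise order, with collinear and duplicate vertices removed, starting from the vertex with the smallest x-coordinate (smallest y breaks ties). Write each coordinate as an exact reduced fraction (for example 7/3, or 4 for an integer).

1. After x ≥ 8: [(8,29/2) (8,0) (10,0) (18,4) (19,5) (20,13) (16,19)]
2. After x ≤ 17: [(8,29/2) (8,0) (10,0) (17,7/2) (17,35/2) (16,19)]
3. After y ≥ 1: [(8,29/2) (8,1) (12,1) (17,7/2) (17,35/2) (16,19)]
4. After y ≤ 15: [(80/9,15) (8,29/2) (8,1) (12,1) (17,7/2) (17,15)]
5. Canonical ring: [(8,1) (12,1) (17,7/2) (17,15) (80/9,15) (8,29/2)]

Clipped polygon: [(8,1) (12,1) (17,7/2) (17,15) (80/9,15) (8,29/2)]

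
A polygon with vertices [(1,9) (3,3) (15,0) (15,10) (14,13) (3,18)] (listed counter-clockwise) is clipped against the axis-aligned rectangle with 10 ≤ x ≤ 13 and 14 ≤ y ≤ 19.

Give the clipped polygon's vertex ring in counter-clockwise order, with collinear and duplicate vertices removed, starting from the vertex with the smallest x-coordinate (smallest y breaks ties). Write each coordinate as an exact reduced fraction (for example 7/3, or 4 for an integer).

1. After x ≥ 10: [(10,5/4) (15,0) (15,10) (14,13) (10,163/11)]
2. After x ≤ 13: [(10,5/4) (13,1/2) (13,148/11) (10,163/11)]
3. After y ≥ 14: [(10,14) (59/5,14) (10,163/11)]
4. After y ≤ 19: [(10,14) (59/5,14) (10,163/11)]
5. Canonical ring: [(10,14) (59/5,14) (10,163/11)]

Clipped polygon: [(10,14) (59/5,14) (10,163/11)]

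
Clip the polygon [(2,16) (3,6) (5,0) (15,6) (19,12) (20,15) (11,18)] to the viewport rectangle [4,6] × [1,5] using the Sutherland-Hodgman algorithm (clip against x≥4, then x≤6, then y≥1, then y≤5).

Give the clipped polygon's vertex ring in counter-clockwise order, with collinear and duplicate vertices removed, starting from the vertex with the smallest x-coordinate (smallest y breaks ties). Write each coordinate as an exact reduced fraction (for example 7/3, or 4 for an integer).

1. After x ≥ 4: [(4,148/9) (4,3) (5,0) (15,6) (19,12) (20,15) (11,18)]
2. After x ≤ 6: [(6,152/9) (4,148/9) (4,3) (5,0) (6,3/5)]
3. After y ≥ 1: [(6,1) (6,152/9) (4,148/9) (4,3) (14/3,1)]
4. After y ≤ 5: [(6,1) (6,5) (4,5) (4,3) (14/3,1)]
5. Canonical ring: [(4,3) (14/3,1) (6,1) (6,5) (4,5)]

Clipped polygon: [(4,3) (14/3,1) (6,1) (6,5) (4,5)]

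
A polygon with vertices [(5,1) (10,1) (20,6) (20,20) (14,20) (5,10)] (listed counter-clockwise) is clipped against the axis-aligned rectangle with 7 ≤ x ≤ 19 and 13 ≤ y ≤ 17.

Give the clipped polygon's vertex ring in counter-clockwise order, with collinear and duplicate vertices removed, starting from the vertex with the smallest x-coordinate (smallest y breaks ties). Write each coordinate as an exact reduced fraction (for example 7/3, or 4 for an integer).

Clipped polygon: [(77/10,13) (19,13) (19,17) (113/10,17)]

1. After x ≥ 7: [(7,1) (10,1) (20,6) (20,20) (14,20) (7,110/9)]
2. After x ≤ 19: [(7,1) (10,1) (19,11/2) (19,20) (14,20) (7,110/9)]
3. After y ≥ 13: [(19,13) (19,20) (14,20) (77/10,13)]
4. After y ≤ 17: [(19,13) (19,17) (113/10,17) (77/10,13)]
5. Canonical ring: [(77/10,13) (19,13) (19,17) (113/10,17)]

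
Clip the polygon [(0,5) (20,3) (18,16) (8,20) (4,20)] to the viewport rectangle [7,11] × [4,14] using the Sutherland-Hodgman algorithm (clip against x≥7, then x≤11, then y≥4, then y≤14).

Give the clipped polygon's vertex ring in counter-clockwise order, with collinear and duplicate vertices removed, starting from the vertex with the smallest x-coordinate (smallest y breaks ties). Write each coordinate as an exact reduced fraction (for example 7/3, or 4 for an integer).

Clipped polygon: [(7,43/10) (10,4) (11,4) (11,14) (7,14)]

1. After x ≥ 7: [(7,43/10) (20,3) (18,16) (8,20) (7,20)]
2. After x ≤ 11: [(7,43/10) (11,39/10) (11,94/5) (8,20) (7,20)]
3. After y ≥ 4: [(7,43/10) (10,4) (11,4) (11,94/5) (8,20) (7,20)]
4. After y ≤ 14: [(7,14) (7,43/10) (10,4) (11,4) (11,14)]
5. Canonical ring: [(7,43/10) (10,4) (11,4) (11,14) (7,14)]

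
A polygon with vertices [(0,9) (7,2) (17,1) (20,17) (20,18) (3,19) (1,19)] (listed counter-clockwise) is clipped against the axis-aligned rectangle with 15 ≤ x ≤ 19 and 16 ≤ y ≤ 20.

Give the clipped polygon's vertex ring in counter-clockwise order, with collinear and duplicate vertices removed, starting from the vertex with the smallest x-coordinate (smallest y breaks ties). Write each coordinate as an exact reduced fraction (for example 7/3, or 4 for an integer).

Clipped polygon: [(15,16) (19,16) (19,307/17) (15,311/17)]

1. After x ≥ 15: [(15,6/5) (17,1) (20,17) (20,18) (15,311/17)]
2. After x ≤ 19: [(15,6/5) (17,1) (19,35/3) (19,307/17) (15,311/17)]
3. After y ≥ 16: [(15,16) (19,16) (19,307/17) (15,311/17)]
4. After y ≤ 20: [(15,16) (19,16) (19,307/17) (15,311/17)]
5. Canonical ring: [(15,16) (19,16) (19,307/17) (15,311/17)]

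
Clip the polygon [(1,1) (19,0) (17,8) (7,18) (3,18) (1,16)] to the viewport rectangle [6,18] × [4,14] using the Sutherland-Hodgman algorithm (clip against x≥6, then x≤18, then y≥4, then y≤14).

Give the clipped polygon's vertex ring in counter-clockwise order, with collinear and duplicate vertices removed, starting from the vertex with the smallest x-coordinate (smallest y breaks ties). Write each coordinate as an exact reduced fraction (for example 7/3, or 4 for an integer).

1. After x ≥ 6: [(6,13/18) (19,0) (17,8) (7,18) (6,18)]
2. After x ≤ 18: [(6,13/18) (18,1/18) (18,4) (17,8) (7,18) (6,18)]
3. After y ≥ 4: [(6,4) (18,4) (18,4) (17,8) (7,18) (6,18)]
4. After y ≤ 14: [(6,14) (6,4) (18,4) (18,4) (17,8) (11,14)]
5. Canonical ring: [(6,4) (18,4) (17,8) (11,14) (6,14)]

Clipped polygon: [(6,4) (18,4) (17,8) (11,14) (6,14)]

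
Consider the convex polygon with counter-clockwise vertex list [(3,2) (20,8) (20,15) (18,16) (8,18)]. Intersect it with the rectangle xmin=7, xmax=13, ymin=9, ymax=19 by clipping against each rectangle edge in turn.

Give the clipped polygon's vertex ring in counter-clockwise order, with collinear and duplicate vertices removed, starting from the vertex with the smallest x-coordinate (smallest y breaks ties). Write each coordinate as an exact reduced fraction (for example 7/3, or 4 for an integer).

Clipped polygon: [(7,9) (13,9) (13,17) (8,18) (7,74/5)]

1. After x ≥ 7: [(7,74/5) (7,58/17) (20,8) (20,15) (18,16) (8,18)]
2. After x ≤ 13: [(7,74/5) (7,58/17) (13,94/17) (13,17) (8,18)]
3. After y ≥ 9: [(7,74/5) (7,9) (13,9) (13,17) (8,18)]
4. After y ≤ 19: [(7,74/5) (7,9) (13,9) (13,17) (8,18)]
5. Canonical ring: [(7,9) (13,9) (13,17) (8,18) (7,74/5)]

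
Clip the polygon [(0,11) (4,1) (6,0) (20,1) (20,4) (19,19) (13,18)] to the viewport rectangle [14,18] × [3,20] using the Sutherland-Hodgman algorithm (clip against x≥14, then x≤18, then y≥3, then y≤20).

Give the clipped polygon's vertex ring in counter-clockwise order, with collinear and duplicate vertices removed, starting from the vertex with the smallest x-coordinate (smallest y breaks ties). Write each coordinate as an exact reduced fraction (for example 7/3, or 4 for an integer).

1. After x ≥ 14: [(14,4/7) (20,1) (20,4) (19,19) (14,109/6)]
2. After x ≤ 18: [(14,4/7) (18,6/7) (18,113/6) (14,109/6)]
3. After y ≥ 3: [(14,3) (18,3) (18,113/6) (14,109/6)]
4. After y ≤ 20: [(14,3) (18,3) (18,113/6) (14,109/6)]
5. Canonical ring: [(14,3) (18,3) (18,113/6) (14,109/6)]

Clipped polygon: [(14,3) (18,3) (18,113/6) (14,109/6)]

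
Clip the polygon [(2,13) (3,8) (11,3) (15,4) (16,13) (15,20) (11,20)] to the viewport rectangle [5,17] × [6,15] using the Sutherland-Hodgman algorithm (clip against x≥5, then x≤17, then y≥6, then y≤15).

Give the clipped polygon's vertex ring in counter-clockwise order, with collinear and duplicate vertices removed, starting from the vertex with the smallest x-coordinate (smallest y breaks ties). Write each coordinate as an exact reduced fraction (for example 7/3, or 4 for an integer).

1. After x ≥ 5: [(5,46/3) (5,27/4) (11,3) (15,4) (16,13) (15,20) (11,20)]
2. After x ≤ 17: [(5,46/3) (5,27/4) (11,3) (15,4) (16,13) (15,20) (11,20)]
3. After y ≥ 6: [(5,46/3) (5,27/4) (31/5,6) (137/9,6) (16,13) (15,20) (11,20)]
4. After y ≤ 15: [(5,15) (5,27/4) (31/5,6) (137/9,6) (16,13) (110/7,15)]
5. Canonical ring: [(5,27/4) (31/5,6) (137/9,6) (16,13) (110/7,15) (5,15)]

Clipped polygon: [(5,27/4) (31/5,6) (137/9,6) (16,13) (110/7,15) (5,15)]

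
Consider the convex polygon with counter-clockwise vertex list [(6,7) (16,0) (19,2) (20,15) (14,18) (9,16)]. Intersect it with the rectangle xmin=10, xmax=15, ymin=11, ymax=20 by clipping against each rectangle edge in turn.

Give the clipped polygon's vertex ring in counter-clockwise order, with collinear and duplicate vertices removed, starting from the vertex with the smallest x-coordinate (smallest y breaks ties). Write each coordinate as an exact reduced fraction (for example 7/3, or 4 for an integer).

Clipped polygon: [(10,11) (15,11) (15,35/2) (14,18) (10,82/5)]

1. After x ≥ 10: [(10,21/5) (16,0) (19,2) (20,15) (14,18) (10,82/5)]
2. After x ≤ 15: [(10,21/5) (15,7/10) (15,35/2) (14,18) (10,82/5)]
3. After y ≥ 11: [(10,11) (15,11) (15,35/2) (14,18) (10,82/5)]
4. After y ≤ 20: [(10,11) (15,11) (15,35/2) (14,18) (10,82/5)]
5. Canonical ring: [(10,11) (15,11) (15,35/2) (14,18) (10,82/5)]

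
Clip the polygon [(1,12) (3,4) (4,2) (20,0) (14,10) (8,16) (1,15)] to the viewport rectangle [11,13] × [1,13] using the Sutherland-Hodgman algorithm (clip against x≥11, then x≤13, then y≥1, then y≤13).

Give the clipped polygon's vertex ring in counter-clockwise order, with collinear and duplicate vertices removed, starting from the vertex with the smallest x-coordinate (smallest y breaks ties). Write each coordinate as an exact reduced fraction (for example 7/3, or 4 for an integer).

1. After x ≥ 11: [(11,9/8) (20,0) (14,10) (11,13)]
2. After x ≤ 13: [(11,9/8) (13,7/8) (13,11) (11,13)]
3. After y ≥ 1: [(11,9/8) (12,1) (13,1) (13,11) (11,13)]
4. After y ≤ 13: [(11,9/8) (12,1) (13,1) (13,11) (11,13)]
5. Canonical ring: [(11,9/8) (12,1) (13,1) (13,11) (11,13)]

Clipped polygon: [(11,9/8) (12,1) (13,1) (13,11) (11,13)]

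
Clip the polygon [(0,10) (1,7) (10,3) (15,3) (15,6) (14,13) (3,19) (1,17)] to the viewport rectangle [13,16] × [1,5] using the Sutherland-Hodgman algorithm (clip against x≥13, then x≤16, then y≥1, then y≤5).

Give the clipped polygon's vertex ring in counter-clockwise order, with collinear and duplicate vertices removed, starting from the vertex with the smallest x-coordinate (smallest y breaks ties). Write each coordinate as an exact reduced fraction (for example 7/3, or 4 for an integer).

1. After x ≥ 13: [(13,3) (15,3) (15,6) (14,13) (13,149/11)]
2. After x ≤ 16: [(13,3) (15,3) (15,6) (14,13) (13,149/11)]
3. After y ≥ 1: [(13,3) (15,3) (15,6) (14,13) (13,149/11)]
4. After y ≤ 5: [(13,5) (13,3) (15,3) (15,5)]
5. Canonical ring: [(13,3) (15,3) (15,5) (13,5)]

Clipped polygon: [(13,3) (15,3) (15,5) (13,5)]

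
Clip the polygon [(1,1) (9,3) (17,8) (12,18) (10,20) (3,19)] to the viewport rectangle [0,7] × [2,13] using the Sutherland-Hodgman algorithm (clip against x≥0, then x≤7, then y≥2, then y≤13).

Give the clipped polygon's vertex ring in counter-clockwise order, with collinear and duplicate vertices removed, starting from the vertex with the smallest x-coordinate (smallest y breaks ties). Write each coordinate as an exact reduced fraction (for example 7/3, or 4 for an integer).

Clipped polygon: [(10/9,2) (5,2) (7,5/2) (7,13) (7/3,13)]

1. After x ≥ 0: [(1,1) (9,3) (17,8) (12,18) (10,20) (3,19)]
2. After x ≤ 7: [(1,1) (7,5/2) (7,137/7) (3,19)]
3. After y ≥ 2: [(10/9,2) (5,2) (7,5/2) (7,137/7) (3,19)]
4. After y ≤ 13: [(7/3,13) (10/9,2) (5,2) (7,5/2) (7,13)]
5. Canonical ring: [(10/9,2) (5,2) (7,5/2) (7,13) (7/3,13)]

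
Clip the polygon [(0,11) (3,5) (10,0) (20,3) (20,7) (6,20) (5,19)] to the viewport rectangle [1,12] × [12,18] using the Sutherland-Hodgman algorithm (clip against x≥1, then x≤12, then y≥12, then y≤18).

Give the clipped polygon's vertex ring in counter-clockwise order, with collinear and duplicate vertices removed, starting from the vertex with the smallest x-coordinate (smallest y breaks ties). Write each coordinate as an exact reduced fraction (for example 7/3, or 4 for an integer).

Clipped polygon: [(1,12) (12,12) (12,101/7) (106/13,18) (35/8,18) (1,63/5)]

1. After x ≥ 1: [(1,63/5) (1,9) (3,5) (10,0) (20,3) (20,7) (6,20) (5,19)]
2. After x ≤ 12: [(1,63/5) (1,9) (3,5) (10,0) (12,3/5) (12,101/7) (6,20) (5,19)]
3. After y ≥ 12: [(1,63/5) (1,12) (12,12) (12,101/7) (6,20) (5,19)]
4. After y ≤ 18: [(35/8,18) (1,63/5) (1,12) (12,12) (12,101/7) (106/13,18)]
5. Canonical ring: [(1,12) (12,12) (12,101/7) (106/13,18) (35/8,18) (1,63/5)]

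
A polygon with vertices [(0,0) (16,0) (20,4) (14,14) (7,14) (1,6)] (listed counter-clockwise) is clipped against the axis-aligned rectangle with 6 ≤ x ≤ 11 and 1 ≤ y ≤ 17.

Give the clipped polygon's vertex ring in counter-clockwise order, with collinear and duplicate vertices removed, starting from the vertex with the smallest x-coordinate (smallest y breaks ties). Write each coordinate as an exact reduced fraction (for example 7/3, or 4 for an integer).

1. After x ≥ 6: [(6,0) (16,0) (20,4) (14,14) (7,14) (6,38/3)]
2. After x ≤ 11: [(6,0) (11,0) (11,14) (7,14) (6,38/3)]
3. After y ≥ 1: [(6,1) (11,1) (11,14) (7,14) (6,38/3)]
4. After y ≤ 17: [(6,1) (11,1) (11,14) (7,14) (6,38/3)]
5. Canonical ring: [(6,1) (11,1) (11,14) (7,14) (6,38/3)]

Clipped polygon: [(6,1) (11,1) (11,14) (7,14) (6,38/3)]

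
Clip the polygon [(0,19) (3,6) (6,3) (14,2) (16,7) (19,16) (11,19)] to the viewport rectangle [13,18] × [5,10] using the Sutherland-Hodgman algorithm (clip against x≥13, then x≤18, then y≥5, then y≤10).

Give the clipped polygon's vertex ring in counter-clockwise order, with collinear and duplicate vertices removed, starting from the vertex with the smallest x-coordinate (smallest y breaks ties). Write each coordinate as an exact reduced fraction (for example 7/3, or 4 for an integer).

1. After x ≥ 13: [(13,17/8) (14,2) (16,7) (19,16) (13,73/4)]
2. After x ≤ 18: [(13,17/8) (14,2) (16,7) (18,13) (18,131/8) (13,73/4)]
3. After y ≥ 5: [(13,5) (76/5,5) (16,7) (18,13) (18,131/8) (13,73/4)]
4. After y ≤ 10: [(13,10) (13,5) (76/5,5) (16,7) (17,10)]
5. Canonical ring: [(13,5) (76/5,5) (16,7) (17,10) (13,10)]

Clipped polygon: [(13,5) (76/5,5) (16,7) (17,10) (13,10)]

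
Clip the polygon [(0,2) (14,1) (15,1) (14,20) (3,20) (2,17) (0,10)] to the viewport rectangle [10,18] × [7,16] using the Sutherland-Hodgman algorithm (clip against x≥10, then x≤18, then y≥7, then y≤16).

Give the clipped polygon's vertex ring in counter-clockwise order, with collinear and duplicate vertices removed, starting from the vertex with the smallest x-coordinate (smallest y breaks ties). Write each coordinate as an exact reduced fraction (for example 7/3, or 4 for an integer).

Clipped polygon: [(10,7) (279/19,7) (270/19,16) (10,16)]

1. After x ≥ 10: [(10,9/7) (14,1) (15,1) (14,20) (10,20)]
2. After x ≤ 18: [(10,9/7) (14,1) (15,1) (14,20) (10,20)]
3. After y ≥ 7: [(10,7) (279/19,7) (14,20) (10,20)]
4. After y ≤ 16: [(10,16) (10,7) (279/19,7) (270/19,16)]
5. Canonical ring: [(10,7) (279/19,7) (270/19,16) (10,16)]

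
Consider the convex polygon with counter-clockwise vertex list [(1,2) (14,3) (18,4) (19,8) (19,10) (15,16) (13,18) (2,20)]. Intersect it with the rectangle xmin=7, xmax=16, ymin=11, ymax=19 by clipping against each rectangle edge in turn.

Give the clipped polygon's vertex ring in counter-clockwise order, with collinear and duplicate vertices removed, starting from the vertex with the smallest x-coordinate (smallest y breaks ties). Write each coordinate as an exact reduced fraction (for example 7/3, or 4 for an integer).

1. After x ≥ 7: [(7,32/13) (14,3) (18,4) (19,8) (19,10) (15,16) (13,18) (7,210/11)]
2. After x ≤ 16: [(7,32/13) (14,3) (16,7/2) (16,29/2) (15,16) (13,18) (7,210/11)]
3. After y ≥ 11: [(7,11) (16,11) (16,29/2) (15,16) (13,18) (7,210/11)]
4. After y ≤ 19: [(7,19) (7,11) (16,11) (16,29/2) (15,16) (13,18) (15/2,19)]
5. Canonical ring: [(7,11) (16,11) (16,29/2) (15,16) (13,18) (15/2,19) (7,19)]

Clipped polygon: [(7,11) (16,11) (16,29/2) (15,16) (13,18) (15/2,19) (7,19)]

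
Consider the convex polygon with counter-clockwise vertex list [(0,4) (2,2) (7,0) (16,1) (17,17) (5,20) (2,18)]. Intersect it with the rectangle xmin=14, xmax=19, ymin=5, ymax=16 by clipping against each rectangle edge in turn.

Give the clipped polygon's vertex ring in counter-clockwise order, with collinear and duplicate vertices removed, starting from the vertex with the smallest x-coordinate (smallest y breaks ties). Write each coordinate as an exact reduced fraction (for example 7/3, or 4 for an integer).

1. After x ≥ 14: [(14,7/9) (16,1) (17,17) (14,71/4)]
2. After x ≤ 19: [(14,7/9) (16,1) (17,17) (14,71/4)]
3. After y ≥ 5: [(14,5) (65/4,5) (17,17) (14,71/4)]
4. After y ≤ 16: [(14,16) (14,5) (65/4,5) (271/16,16)]
5. Canonical ring: [(14,5) (65/4,5) (271/16,16) (14,16)]

Clipped polygon: [(14,5) (65/4,5) (271/16,16) (14,16)]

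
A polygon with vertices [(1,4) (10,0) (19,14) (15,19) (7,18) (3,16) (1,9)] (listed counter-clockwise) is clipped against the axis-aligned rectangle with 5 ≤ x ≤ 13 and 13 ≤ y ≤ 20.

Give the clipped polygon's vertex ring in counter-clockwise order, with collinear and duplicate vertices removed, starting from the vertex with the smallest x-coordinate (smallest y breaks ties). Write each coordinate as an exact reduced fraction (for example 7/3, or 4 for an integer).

1. After x ≥ 5: [(5,20/9) (10,0) (19,14) (15,19) (7,18) (5,17)]
2. After x ≤ 13: [(5,20/9) (10,0) (13,14/3) (13,75/4) (7,18) (5,17)]
3. After y ≥ 13: [(5,13) (13,13) (13,75/4) (7,18) (5,17)]
4. After y ≤ 20: [(5,13) (13,13) (13,75/4) (7,18) (5,17)]
5. Canonical ring: [(5,13) (13,13) (13,75/4) (7,18) (5,17)]

Clipped polygon: [(5,13) (13,13) (13,75/4) (7,18) (5,17)]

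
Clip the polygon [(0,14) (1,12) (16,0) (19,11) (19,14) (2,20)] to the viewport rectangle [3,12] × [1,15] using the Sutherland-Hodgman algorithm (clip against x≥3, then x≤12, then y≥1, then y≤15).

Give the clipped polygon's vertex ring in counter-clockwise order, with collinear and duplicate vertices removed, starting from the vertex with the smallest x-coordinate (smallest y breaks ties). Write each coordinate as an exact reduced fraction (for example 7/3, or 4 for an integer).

1. After x ≥ 3: [(3,52/5) (16,0) (19,11) (19,14) (3,334/17)]
2. After x ≤ 12: [(3,52/5) (12,16/5) (12,280/17) (3,334/17)]
3. After y ≥ 1: [(3,52/5) (12,16/5) (12,280/17) (3,334/17)]
4. After y ≤ 15: [(3,15) (3,52/5) (12,16/5) (12,15)]
5. Canonical ring: [(3,52/5) (12,16/5) (12,15) (3,15)]

Clipped polygon: [(3,52/5) (12,16/5) (12,15) (3,15)]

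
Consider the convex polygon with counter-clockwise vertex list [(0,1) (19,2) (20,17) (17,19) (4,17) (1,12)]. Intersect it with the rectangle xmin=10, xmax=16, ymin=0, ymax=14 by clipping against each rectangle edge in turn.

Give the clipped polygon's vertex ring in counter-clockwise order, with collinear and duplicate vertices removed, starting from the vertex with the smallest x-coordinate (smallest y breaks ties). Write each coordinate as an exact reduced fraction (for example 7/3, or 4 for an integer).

Clipped polygon: [(10,29/19) (16,35/19) (16,14) (10,14)]

1. After x ≥ 10: [(10,29/19) (19,2) (20,17) (17,19) (10,233/13)]
2. After x ≤ 16: [(10,29/19) (16,35/19) (16,245/13) (10,233/13)]
3. After y ≥ 0: [(10,29/19) (16,35/19) (16,245/13) (10,233/13)]
4. After y ≤ 14: [(10,14) (10,29/19) (16,35/19) (16,14)]
5. Canonical ring: [(10,29/19) (16,35/19) (16,14) (10,14)]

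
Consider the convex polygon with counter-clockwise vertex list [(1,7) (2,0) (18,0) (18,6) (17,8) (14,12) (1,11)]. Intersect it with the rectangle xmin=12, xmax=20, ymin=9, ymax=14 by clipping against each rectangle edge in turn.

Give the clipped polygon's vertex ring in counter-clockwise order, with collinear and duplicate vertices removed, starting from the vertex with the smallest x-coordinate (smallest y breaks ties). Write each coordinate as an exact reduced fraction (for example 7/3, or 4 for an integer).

1. After x ≥ 12: [(12,0) (18,0) (18,6) (17,8) (14,12) (12,154/13)]
2. After x ≤ 20: [(12,0) (18,0) (18,6) (17,8) (14,12) (12,154/13)]
3. After y ≥ 9: [(12,9) (65/4,9) (14,12) (12,154/13)]
4. After y ≤ 14: [(12,9) (65/4,9) (14,12) (12,154/13)]
5. Canonical ring: [(12,9) (65/4,9) (14,12) (12,154/13)]

Clipped polygon: [(12,9) (65/4,9) (14,12) (12,154/13)]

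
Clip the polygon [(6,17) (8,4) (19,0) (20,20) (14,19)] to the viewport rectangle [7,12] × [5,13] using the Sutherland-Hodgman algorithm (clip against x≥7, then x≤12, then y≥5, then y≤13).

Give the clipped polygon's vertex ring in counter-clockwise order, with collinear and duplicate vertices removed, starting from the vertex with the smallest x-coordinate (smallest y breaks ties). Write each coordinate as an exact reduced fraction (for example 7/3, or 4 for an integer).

Clipped polygon: [(7,21/2) (102/13,5) (12,5) (12,13) (7,13)]

1. After x ≥ 7: [(7,69/4) (7,21/2) (8,4) (19,0) (20,20) (14,19)]
2. After x ≤ 12: [(12,37/2) (7,69/4) (7,21/2) (8,4) (12,28/11)]
3. After y ≥ 5: [(12,5) (12,37/2) (7,69/4) (7,21/2) (102/13,5)]
4. After y ≤ 13: [(12,5) (12,13) (7,13) (7,21/2) (102/13,5)]
5. Canonical ring: [(7,21/2) (102/13,5) (12,5) (12,13) (7,13)]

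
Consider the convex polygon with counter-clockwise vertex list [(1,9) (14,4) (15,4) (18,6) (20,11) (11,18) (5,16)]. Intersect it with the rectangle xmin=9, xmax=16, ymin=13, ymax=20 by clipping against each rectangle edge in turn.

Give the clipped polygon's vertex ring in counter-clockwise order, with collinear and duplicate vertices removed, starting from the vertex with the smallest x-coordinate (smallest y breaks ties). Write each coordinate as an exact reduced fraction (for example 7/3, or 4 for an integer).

1. After x ≥ 9: [(9,77/13) (14,4) (15,4) (18,6) (20,11) (11,18) (9,52/3)]
2. After x ≤ 16: [(9,77/13) (14,4) (15,4) (16,14/3) (16,127/9) (11,18) (9,52/3)]
3. After y ≥ 13: [(9,13) (16,13) (16,127/9) (11,18) (9,52/3)]
4. After y ≤ 20: [(9,13) (16,13) (16,127/9) (11,18) (9,52/3)]
5. Canonical ring: [(9,13) (16,13) (16,127/9) (11,18) (9,52/3)]

Clipped polygon: [(9,13) (16,13) (16,127/9) (11,18) (9,52/3)]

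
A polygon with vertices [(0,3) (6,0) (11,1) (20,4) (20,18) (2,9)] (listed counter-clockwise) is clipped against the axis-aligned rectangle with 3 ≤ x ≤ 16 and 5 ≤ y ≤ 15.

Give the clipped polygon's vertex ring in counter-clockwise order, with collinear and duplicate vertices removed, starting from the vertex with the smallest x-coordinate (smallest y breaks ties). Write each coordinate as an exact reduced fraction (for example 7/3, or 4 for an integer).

1. After x ≥ 3: [(3,3/2) (6,0) (11,1) (20,4) (20,18) (3,19/2)]
2. After x ≤ 16: [(3,3/2) (6,0) (11,1) (16,8/3) (16,16) (3,19/2)]
3. After y ≥ 5: [(3,5) (16,5) (16,16) (3,19/2)]
4. After y ≤ 15: [(3,5) (16,5) (16,15) (14,15) (3,19/2)]
5. Canonical ring: [(3,5) (16,5) (16,15) (14,15) (3,19/2)]

Clipped polygon: [(3,5) (16,5) (16,15) (14,15) (3,19/2)]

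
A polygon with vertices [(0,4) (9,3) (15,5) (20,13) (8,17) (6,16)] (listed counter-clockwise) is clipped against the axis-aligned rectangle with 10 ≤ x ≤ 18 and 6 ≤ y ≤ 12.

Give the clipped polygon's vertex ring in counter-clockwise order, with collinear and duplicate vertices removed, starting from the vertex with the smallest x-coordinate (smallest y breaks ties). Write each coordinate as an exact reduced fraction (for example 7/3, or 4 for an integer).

Clipped polygon: [(10,6) (125/8,6) (18,49/5) (18,12) (10,12)]

1. After x ≥ 10: [(10,10/3) (15,5) (20,13) (10,49/3)]
2. After x ≤ 18: [(10,10/3) (15,5) (18,49/5) (18,41/3) (10,49/3)]
3. After y ≥ 6: [(10,6) (125/8,6) (18,49/5) (18,41/3) (10,49/3)]
4. After y ≤ 12: [(10,12) (10,6) (125/8,6) (18,49/5) (18,12)]
5. Canonical ring: [(10,6) (125/8,6) (18,49/5) (18,12) (10,12)]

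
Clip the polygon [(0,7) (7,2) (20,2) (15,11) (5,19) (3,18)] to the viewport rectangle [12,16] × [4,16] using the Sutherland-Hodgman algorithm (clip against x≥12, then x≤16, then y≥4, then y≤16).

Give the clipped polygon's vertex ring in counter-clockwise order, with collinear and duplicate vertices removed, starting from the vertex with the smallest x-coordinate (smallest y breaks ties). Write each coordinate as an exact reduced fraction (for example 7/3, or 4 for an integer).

1. After x ≥ 12: [(12,2) (20,2) (15,11) (12,67/5)]
2. After x ≤ 16: [(12,2) (16,2) (16,46/5) (15,11) (12,67/5)]
3. After y ≥ 4: [(12,4) (16,4) (16,46/5) (15,11) (12,67/5)]
4. After y ≤ 16: [(12,4) (16,4) (16,46/5) (15,11) (12,67/5)]
5. Canonical ring: [(12,4) (16,4) (16,46/5) (15,11) (12,67/5)]

Clipped polygon: [(12,4) (16,4) (16,46/5) (15,11) (12,67/5)]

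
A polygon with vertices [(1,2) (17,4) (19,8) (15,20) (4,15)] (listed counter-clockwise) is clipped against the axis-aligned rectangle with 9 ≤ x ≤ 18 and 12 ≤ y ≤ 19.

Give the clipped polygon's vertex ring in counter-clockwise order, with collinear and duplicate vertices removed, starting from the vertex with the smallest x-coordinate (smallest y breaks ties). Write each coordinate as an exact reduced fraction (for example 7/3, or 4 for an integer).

Clipped polygon: [(9,12) (53/3,12) (46/3,19) (64/5,19) (9,190/11)]

1. After x ≥ 9: [(9,3) (17,4) (19,8) (15,20) (9,190/11)]
2. After x ≤ 18: [(9,3) (17,4) (18,6) (18,11) (15,20) (9,190/11)]
3. After y ≥ 12: [(9,12) (53/3,12) (15,20) (9,190/11)]
4. After y ≤ 19: [(9,12) (53/3,12) (46/3,19) (64/5,19) (9,190/11)]
5. Canonical ring: [(9,12) (53/3,12) (46/3,19) (64/5,19) (9,190/11)]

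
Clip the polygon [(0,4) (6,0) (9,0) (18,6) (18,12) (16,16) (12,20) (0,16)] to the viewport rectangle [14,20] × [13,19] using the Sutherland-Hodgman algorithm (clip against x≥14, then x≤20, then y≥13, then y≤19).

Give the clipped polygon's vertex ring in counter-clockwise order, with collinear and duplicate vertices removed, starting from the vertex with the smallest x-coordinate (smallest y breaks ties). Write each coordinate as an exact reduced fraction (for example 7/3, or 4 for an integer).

Clipped polygon: [(14,13) (35/2,13) (16,16) (14,18)]

1. After x ≥ 14: [(14,10/3) (18,6) (18,12) (16,16) (14,18)]
2. After x ≤ 20: [(14,10/3) (18,6) (18,12) (16,16) (14,18)]
3. After y ≥ 13: [(14,13) (35/2,13) (16,16) (14,18)]
4. After y ≤ 19: [(14,13) (35/2,13) (16,16) (14,18)]
5. Canonical ring: [(14,13) (35/2,13) (16,16) (14,18)]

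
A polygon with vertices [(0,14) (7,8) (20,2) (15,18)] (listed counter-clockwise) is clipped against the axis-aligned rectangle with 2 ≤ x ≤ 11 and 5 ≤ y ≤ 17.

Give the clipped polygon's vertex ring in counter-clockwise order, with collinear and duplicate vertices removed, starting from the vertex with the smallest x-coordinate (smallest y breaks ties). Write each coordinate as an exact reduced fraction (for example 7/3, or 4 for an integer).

1. After x ≥ 2: [(2,218/15) (2,86/7) (7,8) (20,2) (15,18)]
2. After x ≤ 11: [(11,254/15) (2,218/15) (2,86/7) (7,8) (11,80/13)]
3. After y ≥ 5: [(11,254/15) (2,218/15) (2,86/7) (7,8) (11,80/13)]
4. After y ≤ 17: [(11,254/15) (2,218/15) (2,86/7) (7,8) (11,80/13)]
5. Canonical ring: [(2,86/7) (7,8) (11,80/13) (11,254/15) (2,218/15)]

Clipped polygon: [(2,86/7) (7,8) (11,80/13) (11,254/15) (2,218/15)]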